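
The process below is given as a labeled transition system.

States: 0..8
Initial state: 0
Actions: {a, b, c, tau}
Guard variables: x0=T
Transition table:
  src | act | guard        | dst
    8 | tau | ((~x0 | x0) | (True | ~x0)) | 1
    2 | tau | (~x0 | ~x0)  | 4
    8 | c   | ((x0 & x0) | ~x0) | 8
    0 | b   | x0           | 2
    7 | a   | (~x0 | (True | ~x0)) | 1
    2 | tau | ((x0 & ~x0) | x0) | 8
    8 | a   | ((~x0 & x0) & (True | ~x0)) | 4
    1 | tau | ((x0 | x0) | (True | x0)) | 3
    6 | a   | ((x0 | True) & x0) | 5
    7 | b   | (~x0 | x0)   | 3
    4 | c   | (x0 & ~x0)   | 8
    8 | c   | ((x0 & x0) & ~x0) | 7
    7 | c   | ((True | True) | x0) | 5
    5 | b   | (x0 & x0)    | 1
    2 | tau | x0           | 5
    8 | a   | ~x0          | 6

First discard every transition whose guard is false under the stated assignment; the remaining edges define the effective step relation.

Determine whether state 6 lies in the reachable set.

Answer: UNREACHABLE

Analysis:
After dropping false guards: 11 live edges.
Layer 0: {0}
Layer 1: {2}  cumulative {0,2}
Layer 2: {5,8}  cumulative {0,2,5,8}
Layer 3: {1}  cumulative {0,1,2,5,8}
Layer 4: {3}  cumulative {0,1,2,3,5,8}
Reachable = {0,1,2,3,5,8}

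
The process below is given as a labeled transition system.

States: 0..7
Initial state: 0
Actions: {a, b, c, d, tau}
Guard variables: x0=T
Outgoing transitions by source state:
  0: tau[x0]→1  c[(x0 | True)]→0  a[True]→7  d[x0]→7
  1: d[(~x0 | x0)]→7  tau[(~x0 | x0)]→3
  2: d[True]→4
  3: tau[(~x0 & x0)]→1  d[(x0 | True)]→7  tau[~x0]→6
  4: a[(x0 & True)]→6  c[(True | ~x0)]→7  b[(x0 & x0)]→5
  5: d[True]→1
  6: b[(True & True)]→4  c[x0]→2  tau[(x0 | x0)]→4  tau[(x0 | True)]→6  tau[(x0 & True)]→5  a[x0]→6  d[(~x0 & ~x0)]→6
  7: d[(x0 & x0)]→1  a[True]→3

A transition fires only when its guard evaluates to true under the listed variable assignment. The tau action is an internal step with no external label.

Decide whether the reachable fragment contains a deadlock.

Answer: DEADLOCK-FREE

Working:
R = {0,1,3,7}
  0: a→7  c→0  d→7  tau→1  [deg 4]
  1: d→7  tau→3  [deg 2]
  3: d→7  [deg 1]
  7: a→3  d→1  [deg 2]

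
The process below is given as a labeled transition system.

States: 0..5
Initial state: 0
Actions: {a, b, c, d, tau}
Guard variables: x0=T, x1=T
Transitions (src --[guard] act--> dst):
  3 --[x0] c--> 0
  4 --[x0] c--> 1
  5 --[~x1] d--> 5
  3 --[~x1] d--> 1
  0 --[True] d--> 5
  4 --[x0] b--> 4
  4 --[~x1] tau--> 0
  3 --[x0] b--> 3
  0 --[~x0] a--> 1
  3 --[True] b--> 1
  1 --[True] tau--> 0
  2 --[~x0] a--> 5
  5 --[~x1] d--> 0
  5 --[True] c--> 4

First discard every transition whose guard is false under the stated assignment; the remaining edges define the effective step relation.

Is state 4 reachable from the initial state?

Answer: REACHABLE

Analysis:
8 transition(s) survive guard evaluation.
L0 = {0}
L1 = {5}  cumulative {0,5}
L2 = {4}  cumulative {0,4,5}
L3 = {1}  cumulative {0,1,4,5}
Reachable = {0,1,4,5}
trace reaching 4: d·c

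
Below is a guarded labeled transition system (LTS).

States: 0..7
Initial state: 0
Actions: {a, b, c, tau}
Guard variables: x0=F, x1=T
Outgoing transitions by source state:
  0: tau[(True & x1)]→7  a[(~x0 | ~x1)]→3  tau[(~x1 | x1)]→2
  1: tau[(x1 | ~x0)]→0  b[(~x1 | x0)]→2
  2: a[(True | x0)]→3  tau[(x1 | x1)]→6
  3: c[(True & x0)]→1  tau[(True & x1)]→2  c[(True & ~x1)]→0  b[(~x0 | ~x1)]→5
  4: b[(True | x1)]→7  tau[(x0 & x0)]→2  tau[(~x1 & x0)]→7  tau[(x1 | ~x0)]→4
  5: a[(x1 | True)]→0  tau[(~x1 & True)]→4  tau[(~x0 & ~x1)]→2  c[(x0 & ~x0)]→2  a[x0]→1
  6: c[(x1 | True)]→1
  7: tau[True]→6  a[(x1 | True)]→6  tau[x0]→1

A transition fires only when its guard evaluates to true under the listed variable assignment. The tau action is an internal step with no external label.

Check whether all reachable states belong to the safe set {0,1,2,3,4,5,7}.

Allowed set {0,1,2,3,4,5,7}
Reach set: {0,1,2,3,5,6,7}
  0: ✓
  1: ✓
  2: ✓
  3: ✓
  5: ✓
  6: ✗ unsafe
  7: ✓
reach 6 via tau·tau — violates

Answer: INVARIANT VIOLATED at state 6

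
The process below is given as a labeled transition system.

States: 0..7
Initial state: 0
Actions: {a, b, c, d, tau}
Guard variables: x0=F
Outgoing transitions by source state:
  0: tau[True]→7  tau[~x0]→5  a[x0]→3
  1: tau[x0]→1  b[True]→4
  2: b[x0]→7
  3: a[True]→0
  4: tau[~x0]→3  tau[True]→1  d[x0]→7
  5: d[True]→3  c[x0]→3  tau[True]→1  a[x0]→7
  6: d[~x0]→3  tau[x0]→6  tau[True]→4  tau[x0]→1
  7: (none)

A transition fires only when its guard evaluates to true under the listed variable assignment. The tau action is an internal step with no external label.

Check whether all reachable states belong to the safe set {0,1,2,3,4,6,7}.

Safe = {0,1,2,3,4,6,7}
Reachable = {0,1,3,4,5,7}
  0: ok
  1: ok
  3: ok
  4: ok
  5: ✗ unsafe
  7: ok
witness against invariant: tau → 5

Answer: INVARIANT VIOLATED at state 5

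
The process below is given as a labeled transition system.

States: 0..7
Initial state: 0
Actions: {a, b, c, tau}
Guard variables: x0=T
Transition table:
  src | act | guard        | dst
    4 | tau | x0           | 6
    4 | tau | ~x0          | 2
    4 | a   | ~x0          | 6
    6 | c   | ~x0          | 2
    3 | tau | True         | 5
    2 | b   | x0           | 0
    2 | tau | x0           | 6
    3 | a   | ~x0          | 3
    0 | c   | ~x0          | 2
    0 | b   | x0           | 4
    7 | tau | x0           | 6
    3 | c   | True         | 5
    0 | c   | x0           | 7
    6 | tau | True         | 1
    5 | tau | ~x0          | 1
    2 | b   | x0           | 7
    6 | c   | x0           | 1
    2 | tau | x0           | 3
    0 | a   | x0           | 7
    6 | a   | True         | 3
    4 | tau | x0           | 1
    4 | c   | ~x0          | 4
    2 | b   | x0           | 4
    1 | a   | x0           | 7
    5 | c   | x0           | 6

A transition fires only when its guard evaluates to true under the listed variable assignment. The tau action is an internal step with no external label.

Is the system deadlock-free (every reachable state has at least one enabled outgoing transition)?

R = {0,1,3,4,5,6,7}
  0: a→7  b→4  c→7  [3 exit(s)]
  1: a→7  [1 exit(s)]
  3: c→5  tau→5  [2 exit(s)]
  4: tau→1  tau→6  [2 exit(s)]
  5: c→6  [1 exit(s)]
  6: a→3  c→1  tau→1  [3 exit(s)]
  7: tau→6  [1 exit(s)]

Answer: DEADLOCK-FREE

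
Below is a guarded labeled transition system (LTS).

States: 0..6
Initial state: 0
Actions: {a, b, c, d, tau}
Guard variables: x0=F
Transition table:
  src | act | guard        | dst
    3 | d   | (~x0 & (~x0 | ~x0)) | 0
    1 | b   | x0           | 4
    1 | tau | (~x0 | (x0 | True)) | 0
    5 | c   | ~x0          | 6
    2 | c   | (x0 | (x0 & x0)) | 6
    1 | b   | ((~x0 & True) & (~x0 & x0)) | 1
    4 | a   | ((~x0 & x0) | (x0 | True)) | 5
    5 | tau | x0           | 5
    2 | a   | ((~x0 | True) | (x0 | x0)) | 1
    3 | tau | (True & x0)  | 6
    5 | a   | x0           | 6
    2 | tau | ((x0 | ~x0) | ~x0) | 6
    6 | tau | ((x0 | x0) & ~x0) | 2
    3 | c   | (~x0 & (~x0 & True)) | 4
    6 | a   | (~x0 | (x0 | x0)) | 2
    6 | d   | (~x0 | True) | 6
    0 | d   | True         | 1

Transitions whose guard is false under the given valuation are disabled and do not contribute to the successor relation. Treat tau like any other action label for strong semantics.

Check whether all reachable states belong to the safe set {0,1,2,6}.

Inv-set: {0,1,2,6}
Reach set: {0,1}
  0: ✓
  1: ✓

Answer: INVARIANT HOLDS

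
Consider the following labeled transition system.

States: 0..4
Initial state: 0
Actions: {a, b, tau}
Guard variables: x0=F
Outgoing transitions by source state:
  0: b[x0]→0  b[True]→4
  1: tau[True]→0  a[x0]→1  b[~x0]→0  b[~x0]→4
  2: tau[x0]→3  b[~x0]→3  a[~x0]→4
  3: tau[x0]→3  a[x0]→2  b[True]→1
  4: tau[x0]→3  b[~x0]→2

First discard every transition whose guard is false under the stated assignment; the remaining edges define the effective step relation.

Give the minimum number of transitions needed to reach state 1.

Answer: 4

Trace:
Layered search for 1:
  depth 0: {0}
  depth 1: {4}
  depth 2: {2}
  depth 3: {3}
  depth 4: {1}
depth(1)=4, e.g. b·b·b·b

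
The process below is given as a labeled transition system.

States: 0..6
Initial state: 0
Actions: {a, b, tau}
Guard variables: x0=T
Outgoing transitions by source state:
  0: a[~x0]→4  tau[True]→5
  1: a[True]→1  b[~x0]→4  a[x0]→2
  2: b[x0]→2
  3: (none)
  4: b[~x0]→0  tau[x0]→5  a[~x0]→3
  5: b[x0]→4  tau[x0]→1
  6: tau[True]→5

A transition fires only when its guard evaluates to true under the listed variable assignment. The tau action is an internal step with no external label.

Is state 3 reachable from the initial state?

Answer: UNREACHABLE

Analysis:
Guard filter leaves 8 enabled edge(s).
depth 0: {0}
depth 1: {5}  total {0,5}
depth 2: {1,4}  total {0,1,4,5}
depth 3: {2}  total {0,1,2,4,5}
R = {0,1,2,4,5}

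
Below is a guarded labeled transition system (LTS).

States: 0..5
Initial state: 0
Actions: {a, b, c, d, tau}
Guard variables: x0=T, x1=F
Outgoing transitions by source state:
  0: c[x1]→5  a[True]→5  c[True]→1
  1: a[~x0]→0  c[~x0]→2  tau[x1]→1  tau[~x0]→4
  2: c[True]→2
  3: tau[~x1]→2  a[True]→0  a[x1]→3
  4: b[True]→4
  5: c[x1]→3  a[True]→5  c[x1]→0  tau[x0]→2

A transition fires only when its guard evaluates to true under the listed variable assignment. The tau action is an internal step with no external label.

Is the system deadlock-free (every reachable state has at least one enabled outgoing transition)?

Answer: DEADLOCK at state 1

Trace:
Reach set: {0,1,2,5}
  0: a→5  c→1  [2 exit(s)]
  1: ∅  [no exit]
  2: c→2  [1 exit(s)]
  5: a→5  tau→2  [2 exit(s)]
Path to 1: c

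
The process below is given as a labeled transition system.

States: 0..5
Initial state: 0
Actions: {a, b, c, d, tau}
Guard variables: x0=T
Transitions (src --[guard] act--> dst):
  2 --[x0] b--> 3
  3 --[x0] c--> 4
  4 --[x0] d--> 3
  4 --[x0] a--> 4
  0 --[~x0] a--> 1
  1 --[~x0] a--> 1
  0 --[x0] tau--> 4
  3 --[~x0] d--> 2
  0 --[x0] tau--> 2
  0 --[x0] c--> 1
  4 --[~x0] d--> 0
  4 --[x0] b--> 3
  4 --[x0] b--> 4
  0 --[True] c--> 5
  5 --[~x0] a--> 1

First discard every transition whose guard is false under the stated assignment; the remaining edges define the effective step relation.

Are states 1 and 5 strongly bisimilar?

Compute ~ classes (split until stable):
  π0 = {{0,1,2,3,4,5}}
  π1 = {{0},{1,5},{2},{3},{4}}
5 equivalence class(es) (converged in 2)
[1]={1,5}  [5]={1,5}

Answer: BISIMILAR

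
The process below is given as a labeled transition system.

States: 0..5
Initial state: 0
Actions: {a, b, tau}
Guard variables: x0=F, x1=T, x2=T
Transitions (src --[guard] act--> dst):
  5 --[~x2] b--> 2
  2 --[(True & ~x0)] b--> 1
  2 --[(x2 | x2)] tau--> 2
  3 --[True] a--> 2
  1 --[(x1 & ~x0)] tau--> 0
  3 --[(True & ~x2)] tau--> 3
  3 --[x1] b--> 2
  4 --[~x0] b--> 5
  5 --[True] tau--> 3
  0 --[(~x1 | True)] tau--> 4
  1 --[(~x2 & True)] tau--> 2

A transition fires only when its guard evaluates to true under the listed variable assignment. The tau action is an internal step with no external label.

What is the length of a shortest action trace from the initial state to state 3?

Answer: 3

Trace:
BFS to 3:
  L0 = {0}
  L1 = {4}
  L2 = {5}
  L3 = {3}
depth(3)=3, e.g. tau·b·tau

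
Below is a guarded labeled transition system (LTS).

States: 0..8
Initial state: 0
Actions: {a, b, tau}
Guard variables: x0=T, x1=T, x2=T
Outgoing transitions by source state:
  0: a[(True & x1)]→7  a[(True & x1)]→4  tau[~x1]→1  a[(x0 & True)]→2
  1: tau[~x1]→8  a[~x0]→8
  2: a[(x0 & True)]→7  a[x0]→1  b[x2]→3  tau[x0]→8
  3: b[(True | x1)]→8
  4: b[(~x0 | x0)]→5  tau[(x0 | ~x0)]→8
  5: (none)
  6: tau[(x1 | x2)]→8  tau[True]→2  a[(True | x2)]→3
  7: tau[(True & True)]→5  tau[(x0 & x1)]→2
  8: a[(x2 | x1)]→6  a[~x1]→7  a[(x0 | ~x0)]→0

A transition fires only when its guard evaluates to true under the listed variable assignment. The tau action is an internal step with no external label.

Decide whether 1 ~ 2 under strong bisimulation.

Answer: NOT BISIMILAR

Trace:
Refine partition for ~:
  P[0] = {{0,1,2,3,4,5,6,7,8}}
  P[1] = {{0,8},{1,5},{2},{3},{4},{6},{7}}
  P[2] = {{0},{1,5},{2},{3},{4},{6},{7},{8}}
stable after 3 split(s): 8 block(s)
[1]={1,5}  [2]={2}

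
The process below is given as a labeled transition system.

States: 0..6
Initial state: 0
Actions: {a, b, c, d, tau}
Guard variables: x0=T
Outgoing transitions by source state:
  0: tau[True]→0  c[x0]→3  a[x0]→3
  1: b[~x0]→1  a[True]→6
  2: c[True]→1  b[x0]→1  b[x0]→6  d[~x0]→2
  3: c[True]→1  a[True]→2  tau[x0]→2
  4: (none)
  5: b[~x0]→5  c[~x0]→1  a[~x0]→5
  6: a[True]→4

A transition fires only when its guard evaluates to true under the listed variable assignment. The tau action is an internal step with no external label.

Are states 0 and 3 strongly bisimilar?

Answer: NOT BISIMILAR

Trace:
Compute ~ classes (split until stable):
  P[0] = {{0,1,2,3,4,5,6}}
  P[1] = {{0,3},{1,6},{2},{4,5}}
  P[2] = {{0},{1},{2},{3},{4,5},{6}}
6 equivalence class(es) (converged in 3)
[0]={0}  [3]={3}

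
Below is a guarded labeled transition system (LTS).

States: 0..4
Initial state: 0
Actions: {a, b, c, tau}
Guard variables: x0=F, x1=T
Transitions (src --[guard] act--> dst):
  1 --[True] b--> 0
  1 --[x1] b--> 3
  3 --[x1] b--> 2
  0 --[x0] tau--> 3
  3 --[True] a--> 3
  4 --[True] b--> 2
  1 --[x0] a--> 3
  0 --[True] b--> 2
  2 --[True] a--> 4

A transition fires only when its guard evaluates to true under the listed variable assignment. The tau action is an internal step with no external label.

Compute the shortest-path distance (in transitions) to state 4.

Layered search for 4:
  L0 = {0}
  L1 = {2}
  L2 = {4}
4 enters at depth 2; path b·a

Answer: 2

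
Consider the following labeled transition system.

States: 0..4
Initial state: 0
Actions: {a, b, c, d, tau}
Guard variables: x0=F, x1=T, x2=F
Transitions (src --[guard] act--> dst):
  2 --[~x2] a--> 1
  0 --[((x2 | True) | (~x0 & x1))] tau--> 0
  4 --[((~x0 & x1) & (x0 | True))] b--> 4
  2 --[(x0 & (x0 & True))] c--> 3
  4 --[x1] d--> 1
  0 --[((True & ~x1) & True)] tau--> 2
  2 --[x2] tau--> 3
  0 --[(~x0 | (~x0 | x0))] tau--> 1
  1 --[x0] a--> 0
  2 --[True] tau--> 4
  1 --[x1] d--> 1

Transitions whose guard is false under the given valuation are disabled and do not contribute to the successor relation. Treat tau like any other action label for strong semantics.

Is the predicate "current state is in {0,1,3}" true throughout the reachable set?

Answer: INVARIANT HOLDS

Working:
Allowed set {0,1,3}
Reach set: {0,1}
  0: safe
  1: safe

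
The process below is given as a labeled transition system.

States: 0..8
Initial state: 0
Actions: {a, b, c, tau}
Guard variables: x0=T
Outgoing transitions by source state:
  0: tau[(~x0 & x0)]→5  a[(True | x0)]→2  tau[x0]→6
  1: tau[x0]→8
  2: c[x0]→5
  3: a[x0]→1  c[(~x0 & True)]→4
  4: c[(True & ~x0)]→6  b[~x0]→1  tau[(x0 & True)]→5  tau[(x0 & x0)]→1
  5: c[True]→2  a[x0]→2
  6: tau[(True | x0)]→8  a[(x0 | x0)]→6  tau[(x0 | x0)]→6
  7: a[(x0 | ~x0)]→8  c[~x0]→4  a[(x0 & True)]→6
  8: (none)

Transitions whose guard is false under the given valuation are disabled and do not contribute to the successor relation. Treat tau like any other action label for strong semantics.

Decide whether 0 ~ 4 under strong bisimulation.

Answer: NOT BISIMILAR

Trace:
Refine partition for ~:
  round 0: {{0,1,2,3,4,5,6,7,8}}
  round 1: {{0,6},{1,4},{2},{3,7},{5},{8}}
  round 2: {{0},{1},{2},{3},{4},{5},{6},{7},{8}}
Fixed point at round 3; 9 class(es).
class of 0: {0}; class of 4: {4}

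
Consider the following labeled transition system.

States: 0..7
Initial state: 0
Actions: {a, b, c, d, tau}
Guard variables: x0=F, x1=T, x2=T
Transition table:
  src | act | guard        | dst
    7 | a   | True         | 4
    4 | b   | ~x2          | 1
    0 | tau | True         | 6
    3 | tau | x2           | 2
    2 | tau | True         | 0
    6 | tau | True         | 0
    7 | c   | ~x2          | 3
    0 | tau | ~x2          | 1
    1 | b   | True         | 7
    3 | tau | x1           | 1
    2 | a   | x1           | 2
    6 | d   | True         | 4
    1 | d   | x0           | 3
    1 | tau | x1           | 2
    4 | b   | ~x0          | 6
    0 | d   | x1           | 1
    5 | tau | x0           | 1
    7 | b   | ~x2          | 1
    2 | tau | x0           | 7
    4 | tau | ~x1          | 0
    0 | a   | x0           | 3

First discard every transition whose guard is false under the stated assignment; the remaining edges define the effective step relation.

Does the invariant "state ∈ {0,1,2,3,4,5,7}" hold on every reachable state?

Inv-set: {0,1,2,3,4,5,7}
Reachable = {0,1,2,4,6,7}
  0: ok
  1: ok
  2: ok
  4: ok
  6: VIOLATES
  7: ok
witness against invariant: tau → 6

Answer: INVARIANT VIOLATED at state 6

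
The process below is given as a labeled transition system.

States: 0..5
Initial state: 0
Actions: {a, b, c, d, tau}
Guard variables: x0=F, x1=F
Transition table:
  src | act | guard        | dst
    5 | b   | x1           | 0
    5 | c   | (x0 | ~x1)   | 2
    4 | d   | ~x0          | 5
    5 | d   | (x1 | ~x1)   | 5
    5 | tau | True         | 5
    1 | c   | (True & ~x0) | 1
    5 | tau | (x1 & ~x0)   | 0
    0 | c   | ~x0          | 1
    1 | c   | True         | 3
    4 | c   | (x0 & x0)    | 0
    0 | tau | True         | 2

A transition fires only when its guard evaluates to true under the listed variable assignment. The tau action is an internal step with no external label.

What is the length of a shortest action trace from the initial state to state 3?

Layered search for 3:
  Layer 0: {0}
  Layer 1: {1,2}
  Layer 2: {3}
3 enters at depth 2; path c·c

Answer: 2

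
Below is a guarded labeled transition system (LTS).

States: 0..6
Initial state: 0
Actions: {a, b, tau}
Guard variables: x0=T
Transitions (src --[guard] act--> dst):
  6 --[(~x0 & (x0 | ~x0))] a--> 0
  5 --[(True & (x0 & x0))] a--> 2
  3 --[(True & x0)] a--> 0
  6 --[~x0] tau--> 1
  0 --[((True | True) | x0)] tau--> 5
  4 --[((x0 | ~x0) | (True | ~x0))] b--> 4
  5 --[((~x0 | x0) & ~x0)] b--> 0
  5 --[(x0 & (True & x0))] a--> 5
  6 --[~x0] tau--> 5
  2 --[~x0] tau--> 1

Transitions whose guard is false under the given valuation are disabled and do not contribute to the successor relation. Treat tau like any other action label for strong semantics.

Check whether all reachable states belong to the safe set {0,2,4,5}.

Safe = {0,2,4,5}
Reach set: {0,2,5}
  0: ✓
  2: ✓
  5: ✓

Answer: INVARIANT HOLDS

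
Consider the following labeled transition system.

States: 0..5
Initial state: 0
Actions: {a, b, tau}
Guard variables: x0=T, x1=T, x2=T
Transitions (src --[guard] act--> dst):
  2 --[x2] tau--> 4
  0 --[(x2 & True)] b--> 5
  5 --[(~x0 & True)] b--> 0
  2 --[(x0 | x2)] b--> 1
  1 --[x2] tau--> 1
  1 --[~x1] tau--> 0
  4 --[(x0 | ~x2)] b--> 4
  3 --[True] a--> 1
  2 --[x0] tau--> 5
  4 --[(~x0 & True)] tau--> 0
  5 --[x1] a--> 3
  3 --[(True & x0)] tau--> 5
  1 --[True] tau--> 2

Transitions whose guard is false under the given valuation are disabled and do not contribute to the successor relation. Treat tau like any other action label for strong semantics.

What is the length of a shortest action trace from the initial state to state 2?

Answer: 4

Analysis:
Layered search for 2:
  L0 = {0}
  L1 = {5}
  L2 = {3}
  L3 = {1}
  L4 = {2}
depth(2)=4, e.g. b·a·a·tau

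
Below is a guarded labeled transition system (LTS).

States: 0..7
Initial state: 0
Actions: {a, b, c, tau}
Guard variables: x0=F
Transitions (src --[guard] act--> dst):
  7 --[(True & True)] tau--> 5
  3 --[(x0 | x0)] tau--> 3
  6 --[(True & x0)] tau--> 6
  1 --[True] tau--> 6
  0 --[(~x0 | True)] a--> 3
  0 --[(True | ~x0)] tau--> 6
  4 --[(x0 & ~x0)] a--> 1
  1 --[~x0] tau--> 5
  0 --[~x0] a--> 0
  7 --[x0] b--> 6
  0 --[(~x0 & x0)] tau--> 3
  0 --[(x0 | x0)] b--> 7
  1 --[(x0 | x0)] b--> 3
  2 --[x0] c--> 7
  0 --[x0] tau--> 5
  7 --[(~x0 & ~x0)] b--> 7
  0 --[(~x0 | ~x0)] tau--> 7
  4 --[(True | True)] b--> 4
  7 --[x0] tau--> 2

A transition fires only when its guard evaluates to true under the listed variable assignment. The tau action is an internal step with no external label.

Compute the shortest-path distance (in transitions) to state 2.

Answer: UNREACHABLE

Analysis:
Breadth-first toward 2:
  depth 0: {0}
  depth 1: {3,6,7}
  depth 2: {5}
2 never appears.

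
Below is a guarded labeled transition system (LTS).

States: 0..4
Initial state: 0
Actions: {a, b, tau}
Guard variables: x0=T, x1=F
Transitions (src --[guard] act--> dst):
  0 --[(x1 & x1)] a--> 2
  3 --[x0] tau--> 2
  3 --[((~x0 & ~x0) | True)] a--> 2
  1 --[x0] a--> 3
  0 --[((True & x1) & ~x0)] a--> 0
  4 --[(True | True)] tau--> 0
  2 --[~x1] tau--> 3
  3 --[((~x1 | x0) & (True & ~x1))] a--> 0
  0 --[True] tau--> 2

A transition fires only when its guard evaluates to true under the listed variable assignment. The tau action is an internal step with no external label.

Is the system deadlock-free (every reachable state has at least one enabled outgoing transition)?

Reach set: {0,2,3}
  0: tau→2  [1 out]
  2: tau→3  [1 out]
  3: a→0  a→2  tau→2  [3 out]

Answer: DEADLOCK-FREE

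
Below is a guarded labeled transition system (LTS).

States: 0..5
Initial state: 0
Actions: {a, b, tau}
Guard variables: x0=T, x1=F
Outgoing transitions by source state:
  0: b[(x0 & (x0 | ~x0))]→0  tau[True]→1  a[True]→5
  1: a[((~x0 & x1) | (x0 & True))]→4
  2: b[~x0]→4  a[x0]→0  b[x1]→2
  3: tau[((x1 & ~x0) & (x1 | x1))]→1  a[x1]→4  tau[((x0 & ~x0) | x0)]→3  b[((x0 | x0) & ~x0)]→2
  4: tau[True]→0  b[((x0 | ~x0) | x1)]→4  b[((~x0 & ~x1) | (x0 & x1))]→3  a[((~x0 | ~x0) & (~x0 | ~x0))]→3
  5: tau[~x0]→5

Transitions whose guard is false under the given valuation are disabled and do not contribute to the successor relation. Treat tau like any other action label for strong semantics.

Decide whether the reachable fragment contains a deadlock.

Answer: DEADLOCK at state 5

Analysis:
Reach set: {0,1,4,5}
  0: a→5  b→0  tau→1  [deg 3]
  1: a→4  [deg 1]
  4: b→4  tau→0  [deg 2]
  5: ∅  [no exit]
witness 5: a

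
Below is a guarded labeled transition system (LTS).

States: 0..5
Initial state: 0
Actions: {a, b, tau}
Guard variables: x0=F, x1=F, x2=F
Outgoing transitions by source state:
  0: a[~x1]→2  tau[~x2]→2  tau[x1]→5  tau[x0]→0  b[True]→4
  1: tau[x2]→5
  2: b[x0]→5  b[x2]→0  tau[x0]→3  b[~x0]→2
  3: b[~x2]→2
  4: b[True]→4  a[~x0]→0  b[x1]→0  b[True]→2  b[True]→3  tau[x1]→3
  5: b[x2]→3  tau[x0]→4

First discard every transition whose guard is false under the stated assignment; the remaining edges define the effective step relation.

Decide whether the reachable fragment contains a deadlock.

Answer: DEADLOCK-FREE

Working:
Reachable = {0,2,3,4}
  0: a→2  b→4  tau→2  [3 exit(s)]
  2: b→2  [1 exit(s)]
  3: b→2  [1 exit(s)]
  4: a→0  b→2  b→3  b→4  [4 exit(s)]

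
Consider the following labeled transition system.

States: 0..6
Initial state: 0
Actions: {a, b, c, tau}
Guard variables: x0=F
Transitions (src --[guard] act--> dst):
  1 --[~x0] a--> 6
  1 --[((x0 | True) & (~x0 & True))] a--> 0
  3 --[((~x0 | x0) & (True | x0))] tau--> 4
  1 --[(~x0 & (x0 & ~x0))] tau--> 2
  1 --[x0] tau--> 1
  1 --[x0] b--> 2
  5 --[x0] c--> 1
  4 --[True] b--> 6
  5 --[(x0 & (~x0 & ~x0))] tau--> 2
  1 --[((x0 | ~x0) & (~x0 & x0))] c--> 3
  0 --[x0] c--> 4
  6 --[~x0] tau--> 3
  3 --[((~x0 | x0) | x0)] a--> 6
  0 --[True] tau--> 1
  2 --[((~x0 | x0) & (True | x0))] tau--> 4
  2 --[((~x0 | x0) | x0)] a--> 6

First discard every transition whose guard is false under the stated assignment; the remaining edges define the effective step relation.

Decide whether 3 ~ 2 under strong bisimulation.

Answer: BISIMILAR

Analysis:
Refine partition for ~:
  P[0] = {{0,1,2,3,4,5,6}}
  P[1] = {{0,6},{1},{2,3},{4},{5}}
  P[2] = {{0},{1},{2,3},{4},{5},{6}}
6 equivalence class(es) (converged in 3)
3∈{2,3}, 2∈{2,3}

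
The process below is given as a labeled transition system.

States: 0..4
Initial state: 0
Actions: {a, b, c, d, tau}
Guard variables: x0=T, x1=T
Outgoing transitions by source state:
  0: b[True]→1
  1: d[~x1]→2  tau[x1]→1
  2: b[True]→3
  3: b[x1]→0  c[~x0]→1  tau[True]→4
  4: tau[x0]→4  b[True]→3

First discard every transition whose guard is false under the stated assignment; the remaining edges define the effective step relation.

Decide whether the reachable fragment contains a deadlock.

Reachable = {0,1}
  0: b→1  [deg 1]
  1: tau→1  [deg 1]

Answer: DEADLOCK-FREE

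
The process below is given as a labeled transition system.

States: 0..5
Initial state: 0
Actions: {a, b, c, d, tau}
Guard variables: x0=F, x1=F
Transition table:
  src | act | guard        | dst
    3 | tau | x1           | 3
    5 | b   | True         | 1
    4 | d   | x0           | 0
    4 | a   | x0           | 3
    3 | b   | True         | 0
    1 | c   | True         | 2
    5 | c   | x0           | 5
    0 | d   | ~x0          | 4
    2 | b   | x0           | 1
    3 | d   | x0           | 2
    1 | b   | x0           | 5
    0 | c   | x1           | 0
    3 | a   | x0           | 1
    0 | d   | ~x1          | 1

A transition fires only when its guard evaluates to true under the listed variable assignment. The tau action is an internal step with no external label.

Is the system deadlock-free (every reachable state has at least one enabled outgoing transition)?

R = {0,1,2,4}
  0: d→1  d→4  [2 exit(s)]
  1: c→2  [1 exit(s)]
  2: ∅  [deadlock]
  4: ∅  [deadlock]
trace reaching 2: d·c

Answer: DEADLOCK at state 2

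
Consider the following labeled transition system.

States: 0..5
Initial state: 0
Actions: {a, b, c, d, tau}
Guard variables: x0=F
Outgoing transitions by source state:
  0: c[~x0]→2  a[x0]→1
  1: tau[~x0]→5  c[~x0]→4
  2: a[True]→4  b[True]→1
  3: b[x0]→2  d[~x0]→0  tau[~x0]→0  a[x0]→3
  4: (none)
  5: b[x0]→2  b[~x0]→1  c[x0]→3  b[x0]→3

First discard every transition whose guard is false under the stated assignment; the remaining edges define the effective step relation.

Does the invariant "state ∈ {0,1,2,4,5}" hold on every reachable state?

Safe = {0,1,2,4,5}
Reachable = {0,1,2,4,5}
  0: ok
  1: ok
  2: ok
  4: ok
  5: ok

Answer: INVARIANT HOLDS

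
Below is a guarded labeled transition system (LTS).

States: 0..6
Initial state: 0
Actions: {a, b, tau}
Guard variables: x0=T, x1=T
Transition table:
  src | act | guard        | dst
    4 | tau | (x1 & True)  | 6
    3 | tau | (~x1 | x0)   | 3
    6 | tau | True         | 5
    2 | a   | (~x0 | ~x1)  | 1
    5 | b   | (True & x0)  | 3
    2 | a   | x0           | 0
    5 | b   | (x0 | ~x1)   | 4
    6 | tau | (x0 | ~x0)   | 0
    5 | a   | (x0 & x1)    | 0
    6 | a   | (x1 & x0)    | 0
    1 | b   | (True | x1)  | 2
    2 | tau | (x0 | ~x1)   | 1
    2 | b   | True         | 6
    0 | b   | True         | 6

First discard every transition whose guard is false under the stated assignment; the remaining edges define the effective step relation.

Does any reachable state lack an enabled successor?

Answer: DEADLOCK-FREE

Working:
R = {0,3,4,5,6}
  0: b→6  [deg 1]
  3: tau→3  [deg 1]
  4: tau→6  [deg 1]
  5: a→0  b→3  b→4  [deg 3]
  6: a→0  tau→0  tau→5  [deg 3]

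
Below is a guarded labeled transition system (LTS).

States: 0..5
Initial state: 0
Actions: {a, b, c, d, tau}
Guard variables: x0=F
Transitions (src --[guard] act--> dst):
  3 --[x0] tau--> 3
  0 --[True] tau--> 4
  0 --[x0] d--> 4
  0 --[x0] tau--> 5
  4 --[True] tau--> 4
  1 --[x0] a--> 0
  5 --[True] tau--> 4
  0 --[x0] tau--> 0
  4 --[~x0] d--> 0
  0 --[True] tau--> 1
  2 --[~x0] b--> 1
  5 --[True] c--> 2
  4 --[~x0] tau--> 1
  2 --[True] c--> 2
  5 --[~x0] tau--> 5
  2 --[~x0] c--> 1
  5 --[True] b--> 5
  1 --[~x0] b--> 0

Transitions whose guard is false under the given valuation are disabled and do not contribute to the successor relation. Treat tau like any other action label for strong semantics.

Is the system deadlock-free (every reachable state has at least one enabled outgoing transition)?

Reachable = {0,1,4}
  0: tau→1  tau→4  [2 exit(s)]
  1: b→0  [1 exit(s)]
  4: d→0  tau→1  tau→4  [3 exit(s)]

Answer: DEADLOCK-FREE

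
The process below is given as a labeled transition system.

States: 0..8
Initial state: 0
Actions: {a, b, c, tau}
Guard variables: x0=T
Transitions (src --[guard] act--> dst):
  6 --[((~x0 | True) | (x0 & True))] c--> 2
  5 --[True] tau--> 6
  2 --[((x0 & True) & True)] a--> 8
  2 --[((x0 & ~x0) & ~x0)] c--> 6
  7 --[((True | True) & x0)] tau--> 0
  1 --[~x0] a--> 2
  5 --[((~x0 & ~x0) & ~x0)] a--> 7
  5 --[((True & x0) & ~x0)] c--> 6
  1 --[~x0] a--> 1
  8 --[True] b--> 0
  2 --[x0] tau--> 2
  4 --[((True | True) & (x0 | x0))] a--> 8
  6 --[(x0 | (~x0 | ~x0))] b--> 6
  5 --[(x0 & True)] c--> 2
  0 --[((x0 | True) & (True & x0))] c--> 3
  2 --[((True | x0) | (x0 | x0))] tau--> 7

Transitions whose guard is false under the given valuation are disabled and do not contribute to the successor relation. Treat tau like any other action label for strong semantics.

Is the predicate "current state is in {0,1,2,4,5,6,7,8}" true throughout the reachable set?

Answer: INVARIANT VIOLATED at state 3

Trace:
Allowed set {0,1,2,4,5,6,7,8}
R = {0,3}
  0: ✓
  3: VIOLATES
witness against invariant: c → 3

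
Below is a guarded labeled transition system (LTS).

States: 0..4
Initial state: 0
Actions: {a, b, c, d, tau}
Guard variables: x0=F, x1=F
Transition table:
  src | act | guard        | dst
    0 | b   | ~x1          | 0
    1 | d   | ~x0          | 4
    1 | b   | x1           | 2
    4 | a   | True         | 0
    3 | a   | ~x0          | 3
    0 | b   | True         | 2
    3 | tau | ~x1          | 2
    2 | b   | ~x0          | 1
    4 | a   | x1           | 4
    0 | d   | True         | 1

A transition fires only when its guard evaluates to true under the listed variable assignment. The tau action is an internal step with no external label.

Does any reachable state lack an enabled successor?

Reach set: {0,1,2,4}
  0: b→0  b→2  d→1  [3 exit(s)]
  1: d→4  [1 exit(s)]
  2: b→1  [1 exit(s)]
  4: a→0  [1 exit(s)]

Answer: DEADLOCK-FREE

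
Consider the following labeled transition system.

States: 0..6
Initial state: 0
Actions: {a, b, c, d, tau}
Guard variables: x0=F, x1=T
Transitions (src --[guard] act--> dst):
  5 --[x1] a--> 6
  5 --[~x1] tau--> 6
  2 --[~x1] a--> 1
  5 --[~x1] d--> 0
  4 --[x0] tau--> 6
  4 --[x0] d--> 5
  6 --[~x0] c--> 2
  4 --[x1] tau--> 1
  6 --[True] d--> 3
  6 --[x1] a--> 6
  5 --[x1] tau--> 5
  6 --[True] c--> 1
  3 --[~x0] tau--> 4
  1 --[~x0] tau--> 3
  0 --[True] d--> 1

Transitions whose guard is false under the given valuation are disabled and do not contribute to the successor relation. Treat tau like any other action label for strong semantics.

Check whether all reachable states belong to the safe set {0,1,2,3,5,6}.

Inv-set: {0,1,2,3,5,6}
R = {0,1,3,4}
  0: ✓
  1: ✓
  3: ✓
  4: ✗ unsafe
witness against invariant: d·tau·tau → 4

Answer: INVARIANT VIOLATED at state 4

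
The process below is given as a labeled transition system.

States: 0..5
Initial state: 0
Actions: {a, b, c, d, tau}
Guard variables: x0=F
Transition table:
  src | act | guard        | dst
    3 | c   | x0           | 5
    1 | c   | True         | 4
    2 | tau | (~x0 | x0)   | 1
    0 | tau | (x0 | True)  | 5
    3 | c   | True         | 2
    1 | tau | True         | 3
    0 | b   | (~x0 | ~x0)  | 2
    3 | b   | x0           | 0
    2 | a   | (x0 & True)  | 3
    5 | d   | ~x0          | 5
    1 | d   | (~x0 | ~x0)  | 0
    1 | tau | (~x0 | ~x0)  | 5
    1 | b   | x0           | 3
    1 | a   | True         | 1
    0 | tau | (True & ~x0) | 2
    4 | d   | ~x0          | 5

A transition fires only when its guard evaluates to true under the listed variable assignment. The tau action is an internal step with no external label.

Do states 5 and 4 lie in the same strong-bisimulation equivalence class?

Bisimulation quotient by refinement:
  π0 = {{0,1,2,3,4,5}}
  π1 = {{0},{1},{2},{3},{4,5}}
Fixed point at round 2; 5 class(es).
class of 5: {4,5}; class of 4: {4,5}

Answer: BISIMILAR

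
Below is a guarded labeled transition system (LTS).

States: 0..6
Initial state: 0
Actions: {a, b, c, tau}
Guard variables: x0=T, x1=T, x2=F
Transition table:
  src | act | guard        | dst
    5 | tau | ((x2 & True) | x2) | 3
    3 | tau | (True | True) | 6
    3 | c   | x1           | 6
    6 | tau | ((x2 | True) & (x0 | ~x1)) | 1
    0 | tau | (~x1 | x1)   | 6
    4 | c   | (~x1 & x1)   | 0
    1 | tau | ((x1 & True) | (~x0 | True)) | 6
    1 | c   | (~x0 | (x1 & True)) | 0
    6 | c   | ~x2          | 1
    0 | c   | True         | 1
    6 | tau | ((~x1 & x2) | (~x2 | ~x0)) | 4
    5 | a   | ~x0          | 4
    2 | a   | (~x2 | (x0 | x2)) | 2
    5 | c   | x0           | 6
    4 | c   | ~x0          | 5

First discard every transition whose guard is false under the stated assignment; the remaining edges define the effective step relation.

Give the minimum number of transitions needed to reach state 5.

BFS to 5:
  depth 0: {0}
  depth 1: {1,6}
  depth 2: {4}
5 never appears.

Answer: UNREACHABLE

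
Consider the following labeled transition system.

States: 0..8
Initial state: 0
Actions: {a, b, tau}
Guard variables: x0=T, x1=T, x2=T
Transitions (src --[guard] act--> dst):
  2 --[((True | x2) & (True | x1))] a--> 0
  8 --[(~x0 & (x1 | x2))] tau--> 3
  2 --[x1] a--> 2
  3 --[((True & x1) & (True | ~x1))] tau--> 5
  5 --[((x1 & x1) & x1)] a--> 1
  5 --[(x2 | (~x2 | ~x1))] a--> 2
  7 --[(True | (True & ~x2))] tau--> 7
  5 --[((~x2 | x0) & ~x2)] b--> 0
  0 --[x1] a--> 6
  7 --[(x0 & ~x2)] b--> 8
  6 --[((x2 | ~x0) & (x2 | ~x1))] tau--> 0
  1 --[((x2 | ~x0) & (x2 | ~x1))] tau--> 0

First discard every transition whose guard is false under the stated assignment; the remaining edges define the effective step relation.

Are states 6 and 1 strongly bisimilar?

Answer: BISIMILAR

Trace:
Refine partition for ~:
  P[0] = {{0,1,2,3,4,5,6,7,8}}
  P[1] = {{0,2,5},{1,3,6,7},{4,8}}
  P[2] = {{0},{1,3,6},{2},{4,8},{5},{7}}
  P[3] = {{0},{1,6},{2},{3},{4,8},{5},{7}}
stable after 4 split(s): 7 block(s)
class of 6: {1,6}; class of 1: {1,6}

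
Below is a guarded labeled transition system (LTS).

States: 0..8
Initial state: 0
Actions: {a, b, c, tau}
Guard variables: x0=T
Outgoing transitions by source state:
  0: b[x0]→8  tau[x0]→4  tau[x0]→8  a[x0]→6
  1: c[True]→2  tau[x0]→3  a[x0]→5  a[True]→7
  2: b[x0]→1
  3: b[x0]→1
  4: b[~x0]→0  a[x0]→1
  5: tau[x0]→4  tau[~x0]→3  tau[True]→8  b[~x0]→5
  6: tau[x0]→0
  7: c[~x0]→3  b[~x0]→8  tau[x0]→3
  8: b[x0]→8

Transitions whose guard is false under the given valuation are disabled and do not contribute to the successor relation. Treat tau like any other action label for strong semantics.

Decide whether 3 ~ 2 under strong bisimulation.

Answer: BISIMILAR

Working:
Refine partition for ~:
  round 0: {{0,1,2,3,4,5,6,7,8}}
  round 1: {{0},{1},{2,3,8},{4},{5,6,7}}
  round 2: {{0},{1},{2,3},{4},{5},{6},{7},{8}}
8 equivalence class(es) (converged in 3)
[3]={2,3}  [2]={2,3}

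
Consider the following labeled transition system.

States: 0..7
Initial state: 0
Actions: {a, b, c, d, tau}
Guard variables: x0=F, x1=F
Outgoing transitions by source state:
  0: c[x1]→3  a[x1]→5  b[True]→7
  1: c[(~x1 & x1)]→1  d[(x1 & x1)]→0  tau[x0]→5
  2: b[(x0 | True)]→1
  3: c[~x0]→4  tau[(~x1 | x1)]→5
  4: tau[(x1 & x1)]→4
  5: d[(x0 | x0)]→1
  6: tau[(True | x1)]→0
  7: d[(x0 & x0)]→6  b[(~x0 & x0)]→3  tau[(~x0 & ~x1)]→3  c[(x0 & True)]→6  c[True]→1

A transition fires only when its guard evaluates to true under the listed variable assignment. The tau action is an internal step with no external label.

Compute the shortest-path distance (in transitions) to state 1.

Breadth-first toward 1:
  L0 = {0}
  L1 = {7}
  L2 = {1,3}
first hit 1 at d=2 via b·c

Answer: 2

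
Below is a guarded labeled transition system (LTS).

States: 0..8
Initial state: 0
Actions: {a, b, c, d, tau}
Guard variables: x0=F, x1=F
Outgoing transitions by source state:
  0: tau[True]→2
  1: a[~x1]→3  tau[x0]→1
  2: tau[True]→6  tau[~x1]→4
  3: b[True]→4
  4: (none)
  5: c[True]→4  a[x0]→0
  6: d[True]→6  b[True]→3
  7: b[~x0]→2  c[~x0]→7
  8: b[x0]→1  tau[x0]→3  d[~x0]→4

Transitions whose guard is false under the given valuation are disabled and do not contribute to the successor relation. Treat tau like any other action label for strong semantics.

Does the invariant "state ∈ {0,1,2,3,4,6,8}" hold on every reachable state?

Answer: INVARIANT HOLDS

Analysis:
Allowed set {0,1,2,3,4,6,8}
R = {0,2,3,4,6}
  0: ok
  2: ok
  3: ok
  4: ok
  6: ok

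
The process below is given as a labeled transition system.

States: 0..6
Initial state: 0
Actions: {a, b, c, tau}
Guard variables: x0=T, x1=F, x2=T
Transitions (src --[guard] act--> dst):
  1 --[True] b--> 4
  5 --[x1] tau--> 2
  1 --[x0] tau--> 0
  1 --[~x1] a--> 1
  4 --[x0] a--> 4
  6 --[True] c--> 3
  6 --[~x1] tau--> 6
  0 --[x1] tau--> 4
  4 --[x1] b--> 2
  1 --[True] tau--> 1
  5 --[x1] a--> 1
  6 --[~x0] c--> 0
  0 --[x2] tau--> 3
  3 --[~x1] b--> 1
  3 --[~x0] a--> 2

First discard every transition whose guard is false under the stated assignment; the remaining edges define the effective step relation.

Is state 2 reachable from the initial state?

Answer: UNREACHABLE

Working:
9 transition(s) survive guard evaluation.
L0 = {0}
L1 = {3}  total {0,3}
L2 = {1}  total {0,1,3}
L3 = {4}  total {0,1,3,4}
R = {0,1,3,4}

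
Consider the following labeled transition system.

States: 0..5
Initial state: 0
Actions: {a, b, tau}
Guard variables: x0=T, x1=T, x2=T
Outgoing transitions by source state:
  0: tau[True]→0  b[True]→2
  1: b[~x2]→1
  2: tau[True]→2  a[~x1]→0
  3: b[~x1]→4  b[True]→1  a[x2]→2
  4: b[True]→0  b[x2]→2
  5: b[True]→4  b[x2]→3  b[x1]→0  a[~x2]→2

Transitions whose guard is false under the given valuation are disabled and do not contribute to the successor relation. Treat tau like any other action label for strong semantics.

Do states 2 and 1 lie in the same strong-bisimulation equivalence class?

Bisimulation quotient by refinement:
  round 0: {{0,1,2,3,4,5}}
  round 1: {{0},{1},{2},{3},{4,5}}
  round 2: {{0},{1},{2},{3},{4},{5}}
Fixed point at round 3; 6 class(es).
[2]={2}  [1]={1}

Answer: NOT BISIMILAR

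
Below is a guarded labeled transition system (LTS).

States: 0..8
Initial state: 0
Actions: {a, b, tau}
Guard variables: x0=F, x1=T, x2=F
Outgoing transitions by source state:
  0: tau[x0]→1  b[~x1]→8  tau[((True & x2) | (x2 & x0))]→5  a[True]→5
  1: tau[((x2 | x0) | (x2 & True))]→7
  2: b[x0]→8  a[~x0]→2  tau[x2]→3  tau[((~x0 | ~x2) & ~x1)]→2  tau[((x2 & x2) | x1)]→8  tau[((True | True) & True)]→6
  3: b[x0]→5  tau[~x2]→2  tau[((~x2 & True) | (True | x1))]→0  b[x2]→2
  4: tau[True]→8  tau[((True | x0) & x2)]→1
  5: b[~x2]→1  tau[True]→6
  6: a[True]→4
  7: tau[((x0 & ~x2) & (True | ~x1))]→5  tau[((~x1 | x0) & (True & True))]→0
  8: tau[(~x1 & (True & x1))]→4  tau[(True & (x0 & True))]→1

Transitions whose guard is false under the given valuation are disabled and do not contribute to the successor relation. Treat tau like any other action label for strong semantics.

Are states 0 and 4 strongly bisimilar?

Answer: NOT BISIMILAR

Working:
Compute ~ classes (split until stable):
  P[0] = {{0,1,2,3,4,5,6,7,8}}
  P[1] = {{0,6},{1,7,8},{2},{3,4},{5}}
  P[2] = {{0},{1,7,8},{2},{3},{4},{5},{6}}
stable after 3 split(s): 7 block(s)
0∈{0}, 4∈{4}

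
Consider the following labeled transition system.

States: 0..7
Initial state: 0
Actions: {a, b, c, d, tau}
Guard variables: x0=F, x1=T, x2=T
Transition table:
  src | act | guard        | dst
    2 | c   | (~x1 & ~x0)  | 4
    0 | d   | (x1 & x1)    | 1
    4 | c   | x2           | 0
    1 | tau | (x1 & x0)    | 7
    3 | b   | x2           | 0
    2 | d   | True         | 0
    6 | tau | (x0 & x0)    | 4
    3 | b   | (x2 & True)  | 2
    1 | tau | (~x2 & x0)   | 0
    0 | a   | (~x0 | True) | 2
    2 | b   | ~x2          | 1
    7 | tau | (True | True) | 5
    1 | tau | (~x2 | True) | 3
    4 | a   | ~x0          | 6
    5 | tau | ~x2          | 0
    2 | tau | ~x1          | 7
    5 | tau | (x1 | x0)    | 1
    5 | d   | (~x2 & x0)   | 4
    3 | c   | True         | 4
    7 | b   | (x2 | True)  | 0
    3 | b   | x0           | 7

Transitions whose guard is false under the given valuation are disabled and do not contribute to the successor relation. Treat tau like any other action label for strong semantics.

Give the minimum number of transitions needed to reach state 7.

Answer: UNREACHABLE

Analysis:
BFS to 7:
  depth 0: {0}
  depth 1: {1,2}
  depth 2: {3}
  depth 3: {4}
  depth 4: {6}
7 never appears.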